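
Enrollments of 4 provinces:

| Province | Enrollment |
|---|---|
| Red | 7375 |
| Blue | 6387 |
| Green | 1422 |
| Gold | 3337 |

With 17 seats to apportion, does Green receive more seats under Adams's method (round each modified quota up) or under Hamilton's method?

Adams: Red 6, Blue 6, Green 2, Gold 3.
Hamilton: Red 7, Blue 6, Green 1, Gold 3.
Green gets 2 under Adams and 1 under Hamilton.

Adams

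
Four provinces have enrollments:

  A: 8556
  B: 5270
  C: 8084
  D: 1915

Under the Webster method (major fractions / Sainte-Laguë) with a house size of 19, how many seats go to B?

4

Standard divisor 23825/19 ≈ 1253.947; standard quotas: A 6.823, B 4.203, C 6.447, D 1.527.
Rounding to the nearest integer gives A 7, B 4, C 6, D 2 — total 19, matching the house size, so no adjustment is needed.
B receives 4.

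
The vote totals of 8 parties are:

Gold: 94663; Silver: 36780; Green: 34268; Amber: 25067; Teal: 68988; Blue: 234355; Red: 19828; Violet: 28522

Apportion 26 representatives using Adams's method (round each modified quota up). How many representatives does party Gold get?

4

Standard divisor 542471/26 ≈ 20864.269; standard quotas: Gold 4.537, Silver 1.763, Green 1.642, Amber 1.201, Teal 3.307, Blue 11.232, Red 0.950, Violet 1.367.
Rounding up gives 5, 2, 2, 2, 4, 12, 1, 2 = 30 seats, so the divisor must be adjusted.
With modified divisor 24400: modified quotas Gold 3.880, Silver 1.507, Green 1.404, Amber 1.027, Teal 2.827, Blue 9.605, Red 0.813, Violet 1.169.
Rounding up: Gold 4, Silver 2, Green 2, Amber 2, Teal 3, Blue 10, Red 1, Violet 2 (total 26).
Gold receives 4.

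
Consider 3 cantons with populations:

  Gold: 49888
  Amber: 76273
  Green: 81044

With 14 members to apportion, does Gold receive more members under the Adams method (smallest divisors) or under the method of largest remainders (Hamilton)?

Adams

Adams: Gold 4, Amber 5, Green 5.
Hamilton: Gold 3, Amber 5, Green 6.
Gold gets 4 under Adams and 3 under Hamilton.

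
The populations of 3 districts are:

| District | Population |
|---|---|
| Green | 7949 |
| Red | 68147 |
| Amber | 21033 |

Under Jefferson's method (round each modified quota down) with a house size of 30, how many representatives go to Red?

22

Standard divisor 97129/30 ≈ 3237.633; standard quotas: Green 2.455, Red 21.048, Amber 6.496.
Rounding down gives 2, 21, 6 = 29 seats, so the divisor must be adjusted.
With modified divisor 3050: modified quotas Green 2.606, Red 22.343, Amber 6.896.
Rounding down: Green 2, Red 22, Amber 6 (total 30).
Red receives 22.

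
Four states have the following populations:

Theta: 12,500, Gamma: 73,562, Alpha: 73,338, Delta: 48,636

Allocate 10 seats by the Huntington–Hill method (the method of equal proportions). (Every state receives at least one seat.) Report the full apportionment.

With divisor 21203: modified quotas Theta 0.590, Gamma 3.469, Alpha 3.459, Delta 2.294.
Geometric-mean thresholds: Theta (min 1), Gamma √(3·4)=3.464, Alpha √(3·4)=3.464, Delta √(2·3)=2.449.
Each quota rounded against its threshold gives Theta 1, Gamma 4, Alpha 3, Delta 2 (total 10).

Theta 1, Gamma 4, Alpha 3, Delta 2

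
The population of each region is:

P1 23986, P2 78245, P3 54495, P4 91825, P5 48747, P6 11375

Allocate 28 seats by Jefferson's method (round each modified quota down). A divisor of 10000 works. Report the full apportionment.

P1 2, P2 7, P3 5, P4 9, P5 4, P6 1

With modified divisor 10000: modified quotas P1 2.399, P2 7.824, P3 5.449, P4 9.182, P5 4.875, P6 1.137.
Rounding down: P1 2, P2 7, P3 5, P4 9, P5 4, P6 1 (total 28).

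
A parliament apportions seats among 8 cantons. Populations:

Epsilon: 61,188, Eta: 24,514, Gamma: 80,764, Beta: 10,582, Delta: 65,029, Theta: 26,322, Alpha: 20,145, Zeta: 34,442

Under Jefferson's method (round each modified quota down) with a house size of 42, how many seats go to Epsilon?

8

Standard divisor 322986/42 ≈ 7690.143; standard quotas: Epsilon 7.957, Eta 3.188, Gamma 10.502, Beta 1.376, Delta 8.456, Theta 3.423, Alpha 2.620, Zeta 4.479.
Rounding down gives 7, 3, 10, 1, 8, 3, 2, 4 = 38 seats, so the divisor must be adjusted.
With modified divisor 6840: modified quotas Epsilon 8.946, Eta 3.584, Gamma 11.808, Beta 1.547, Delta 9.507, Theta 3.848, Alpha 2.945, Zeta 5.035.
Rounding down: Epsilon 8, Eta 3, Gamma 11, Beta 1, Delta 9, Theta 3, Alpha 2, Zeta 5 (total 42).
Epsilon receives 8.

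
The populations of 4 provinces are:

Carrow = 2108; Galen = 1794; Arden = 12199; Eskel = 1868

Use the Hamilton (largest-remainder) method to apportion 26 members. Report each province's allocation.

Carrow 3; Galen 2; Arden 18; Eskel 3

Standard divisor: 17969 ÷ 26 ≈ 691.115.
Standard quotas: Carrow 3.0501, Galen 2.5958, Arden 17.6512, Eskel 2.7029.
Lower quotas: Carrow 3, Galen 2, Arden 17, Eskel 2 (sum 24, leaving 2 seats).
Remainders in descending order: Eskel 0.7029, Arden 0.6512, Galen 0.5958, Carrow 0.0501.
The surplus seats go to Eskel, Arden.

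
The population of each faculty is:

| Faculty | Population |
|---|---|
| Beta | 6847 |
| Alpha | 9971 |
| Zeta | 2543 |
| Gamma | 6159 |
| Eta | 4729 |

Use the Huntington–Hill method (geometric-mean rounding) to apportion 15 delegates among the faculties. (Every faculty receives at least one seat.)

Beta 4, Alpha 5, Zeta 1, Gamma 3, Eta 2

With divisor 1954: modified quotas Beta 3.504, Alpha 5.103, Zeta 1.301, Gamma 3.152, Eta 2.420.
Geometric-mean thresholds: Beta √(3·4)=3.464, Alpha √(5·6)=5.477, Zeta √(1·2)=1.414, Gamma √(3·4)=3.464, Eta √(2·3)=2.449.
Each quota rounded against its threshold gives Beta 4, Alpha 5, Zeta 1, Gamma 3, Eta 2 (total 15).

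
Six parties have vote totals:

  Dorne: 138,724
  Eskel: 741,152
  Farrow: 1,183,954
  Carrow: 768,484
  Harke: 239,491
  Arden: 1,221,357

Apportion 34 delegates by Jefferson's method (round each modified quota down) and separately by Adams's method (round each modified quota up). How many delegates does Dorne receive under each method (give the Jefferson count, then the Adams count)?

Jefferson: Dorne 1, Eskel 6, Farrow 9, Carrow 6, Harke 2, Arden 10.
Adams: Dorne 2, Eskel 6, Farrow 9, Carrow 6, Harke 2, Arden 9.
Dorne gets 1 under Jefferson and 2 under Adams.

1 and 2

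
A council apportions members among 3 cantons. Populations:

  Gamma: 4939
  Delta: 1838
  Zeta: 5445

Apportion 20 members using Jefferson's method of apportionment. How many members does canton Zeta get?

9

Standard divisor 12222/20 ≈ 611.1; standard quotas: Gamma 8.082, Delta 3.008, Zeta 8.910.
Rounding down gives 8, 3, 8 = 19 seats, so the divisor must be adjusted.
With modified divisor 600: modified quotas Gamma 8.232, Delta 3.063, Zeta 9.075.
Rounding down: Gamma 8, Delta 3, Zeta 9 (total 20).
Zeta receives 9.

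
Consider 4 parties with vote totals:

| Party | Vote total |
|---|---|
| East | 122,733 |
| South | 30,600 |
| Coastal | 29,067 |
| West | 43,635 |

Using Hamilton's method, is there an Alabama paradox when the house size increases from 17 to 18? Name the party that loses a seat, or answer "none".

At 17 seats: East 9, South 3, Coastal 2, West 3.
At 18 seats: East 10, South 2, Coastal 2, West 4.
South drops from 3 to 2.

South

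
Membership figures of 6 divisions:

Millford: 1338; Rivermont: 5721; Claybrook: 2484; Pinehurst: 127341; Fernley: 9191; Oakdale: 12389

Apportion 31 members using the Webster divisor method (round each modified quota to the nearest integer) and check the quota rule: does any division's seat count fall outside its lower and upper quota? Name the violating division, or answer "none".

Standard quotas: Millford 0.262, Rivermont 1.119, Claybrook 0.486, Pinehurst 24.911, Fernley 1.798, Oakdale 2.424.
Webster allocation: Millford 0, Rivermont 1, Claybrook 0, Pinehurst 26, Fernley 2, Oakdale 2.
Pinehurst has quota 24.911 (lower 24, upper 25) but receives 26 — outside the quota interval.

Pinehurst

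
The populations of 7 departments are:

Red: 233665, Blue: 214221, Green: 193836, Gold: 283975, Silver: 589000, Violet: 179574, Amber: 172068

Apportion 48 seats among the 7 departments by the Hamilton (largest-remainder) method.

Total 1866339; standard divisor 1866339/48 ≈ 38882.062.
Standard quotas: Red 6.0096, Blue 5.5095, Green 4.9852, Gold 7.3035, Silver 15.1484, Violet 4.6184, Amber 4.4254.
Lower quotas: Red 6, Blue 5, Green 4, Gold 7, Silver 15, Violet 4, Amber 4 (sum 45, leaving 3 seats).
Remainders in descending order: Green 0.9852, Violet 0.6184, Blue 0.5095, Amber 0.4254, Gold 0.3035, Silver 0.1484, Red 0.0096.
Largest remainders: Green, Violet, Blue receive the extra seats.

Red 6; Blue 6; Green 5; Gold 7; Silver 15; Violet 5; Amber 4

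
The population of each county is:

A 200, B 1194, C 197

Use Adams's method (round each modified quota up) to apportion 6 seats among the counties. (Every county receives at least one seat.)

Standard divisor 1591/6 ≈ 265.167; standard quotas: A 0.754, B 4.503, C 0.743.
Rounding up gives 1, 5, 1 = 7 seats, so the divisor must be adjusted.
With modified divisor 300: modified quotas A 0.667, B 3.980, C 0.657.
Rounding up: A 1, B 4, C 1 (total 6).

A=1, B=4, C=1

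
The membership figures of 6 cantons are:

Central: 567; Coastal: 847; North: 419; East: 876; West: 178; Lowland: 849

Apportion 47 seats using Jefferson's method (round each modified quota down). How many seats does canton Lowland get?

Standard divisor 3736/47 ≈ 79.489; standard quotas: Central 7.133, Coastal 10.656, North 5.271, East 11.020, West 2.239, Lowland 10.681.
Rounding down gives 7, 10, 5, 11, 2, 10 = 45 seats, so the divisor must be adjusted.
With modified divisor 75: modified quotas Central 7.560, Coastal 11.293, North 5.587, East 11.680, West 2.373, Lowland 11.320.
Rounding down: Central 7, Coastal 11, North 5, East 11, West 2, Lowland 11 (total 47).
Lowland receives 11.

11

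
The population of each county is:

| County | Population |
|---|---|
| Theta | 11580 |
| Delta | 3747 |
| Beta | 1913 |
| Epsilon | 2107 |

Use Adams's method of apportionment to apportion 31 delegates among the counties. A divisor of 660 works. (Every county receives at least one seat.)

With modified divisor 660: modified quotas Theta 17.545, Delta 5.677, Beta 2.898, Epsilon 3.192.
Rounding up: Theta 18, Delta 6, Beta 3, Epsilon 4 (total 31).

Theta 18, Delta 6, Beta 3, Epsilon 4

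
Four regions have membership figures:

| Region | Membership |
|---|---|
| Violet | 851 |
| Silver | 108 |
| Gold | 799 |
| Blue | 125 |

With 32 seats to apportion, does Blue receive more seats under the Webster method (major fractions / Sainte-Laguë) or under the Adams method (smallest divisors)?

Adams

Webster: Violet 14, Silver 2, Gold 14, Blue 2.
Adams: Violet 14, Silver 2, Gold 13, Blue 3.
Blue gets 2 under Webster and 3 under Adams.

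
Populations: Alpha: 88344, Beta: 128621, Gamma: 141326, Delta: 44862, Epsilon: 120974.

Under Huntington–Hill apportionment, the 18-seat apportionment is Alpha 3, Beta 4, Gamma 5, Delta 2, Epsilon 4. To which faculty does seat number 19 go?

Priority for the next seat is population ÷ (√(s·(s+1))).
Priorities: Alpha 25502.716, Beta 28760.530, Gamma 25802.479, Delta 18314.835, Epsilon 27050.609.
Highest priority: Beta.

Beta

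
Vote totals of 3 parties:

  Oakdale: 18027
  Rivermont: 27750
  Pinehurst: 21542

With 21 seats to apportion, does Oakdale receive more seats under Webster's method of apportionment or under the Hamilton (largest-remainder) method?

Webster: Oakdale 6, Rivermont 8, Pinehurst 7.
Hamilton: Oakdale 5, Rivermont 9, Pinehurst 7.
Oakdale gets 6 under Webster and 5 under Hamilton.

Webster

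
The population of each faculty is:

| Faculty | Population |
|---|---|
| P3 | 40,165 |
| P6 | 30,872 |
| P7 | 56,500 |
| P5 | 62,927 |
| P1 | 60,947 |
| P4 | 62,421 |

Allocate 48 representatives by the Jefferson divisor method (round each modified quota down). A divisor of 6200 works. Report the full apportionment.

P3 6, P6 4, P7 9, P5 10, P1 9, P4 10

With modified divisor 6200: modified quotas P3 6.478, P6 4.979, P7 9.113, P5 10.150, P1 9.830, P4 10.068.
Rounding down: P3 6, P6 4, P7 9, P5 10, P1 9, P4 10 (total 48).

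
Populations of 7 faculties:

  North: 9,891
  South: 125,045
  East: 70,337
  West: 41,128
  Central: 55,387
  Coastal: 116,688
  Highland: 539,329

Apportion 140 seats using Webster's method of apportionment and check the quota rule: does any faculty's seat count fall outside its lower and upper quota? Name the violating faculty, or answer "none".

Standard quotas: North 1.446, South 18.278, East 10.281, West 6.012, Central 8.096, Coastal 17.056, Highland 78.832.
Webster allocation: North 1, South 18, East 10, West 6, Central 8, Coastal 17, Highland 80.
Highland has quota 78.832 (lower 78, upper 79) but receives 80 — outside the quota interval.

Highland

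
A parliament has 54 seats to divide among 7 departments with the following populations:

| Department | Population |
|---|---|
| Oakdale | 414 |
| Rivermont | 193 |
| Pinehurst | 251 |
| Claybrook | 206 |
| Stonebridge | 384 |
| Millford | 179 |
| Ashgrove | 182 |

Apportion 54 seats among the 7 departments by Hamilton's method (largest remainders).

Oakdale 12; Rivermont 6; Pinehurst 8; Claybrook 6; Stonebridge 12; Millford 5; Ashgrove 5

Standard divisor: 1809 ÷ 54 ≈ 33.5.
Standard quotas: Oakdale 12.358, Rivermont 5.761, Pinehurst 7.493, Claybrook 6.149, Stonebridge 11.463, Millford 5.343, Ashgrove 5.433.
Lower quotas: Oakdale 12, Rivermont 5, Pinehurst 7, Claybrook 6, Stonebridge 11, Millford 5, Ashgrove 5 (sum 51, leaving 3 seats).
Remainders in descending order: Rivermont 0.761, Pinehurst 0.493, Stonebridge 0.463, Ashgrove 0.433, Oakdale 0.358, Millford 0.343, Claybrook 0.149.
The surplus seats go to Rivermont, Pinehurst, Stonebridge.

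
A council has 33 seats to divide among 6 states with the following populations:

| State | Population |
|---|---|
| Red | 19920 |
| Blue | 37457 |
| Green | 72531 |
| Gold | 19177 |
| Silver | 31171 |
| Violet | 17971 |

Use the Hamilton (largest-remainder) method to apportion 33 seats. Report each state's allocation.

Total 198227; standard divisor 198227/33 ≈ 6006.879.
Standard quotas: Red 3.3162, Blue 6.2357, Green 12.0747, Gold 3.1925, Silver 5.1892, Violet 2.9917.
Lower quotas: Red 3, Blue 6, Green 12, Gold 3, Silver 5, Violet 2 (sum 31, leaving 2 seats).
Remainders in descending order: Violet 0.9917, Red 0.3162, Blue 0.2357, Gold 0.1925, Silver 0.1892, Green 0.0747.
The surplus seats go to Violet, Red.

Red: 4, Blue: 6, Green: 12, Gold: 3, Silver: 5, Violet: 3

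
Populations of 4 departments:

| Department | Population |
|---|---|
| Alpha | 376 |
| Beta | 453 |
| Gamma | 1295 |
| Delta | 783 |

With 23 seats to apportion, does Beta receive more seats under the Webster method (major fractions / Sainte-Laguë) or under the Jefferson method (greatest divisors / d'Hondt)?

Webster: Alpha 3, Beta 4, Gamma 10, Delta 6.
Jefferson: Alpha 3, Beta 3, Gamma 11, Delta 6.
Beta gets 4 under Webster and 3 under Jefferson.

Webster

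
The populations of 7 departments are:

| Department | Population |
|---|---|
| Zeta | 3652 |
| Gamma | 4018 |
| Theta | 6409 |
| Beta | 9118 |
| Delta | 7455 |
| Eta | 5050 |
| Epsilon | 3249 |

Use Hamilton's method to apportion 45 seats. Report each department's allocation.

Total 38951; standard divisor 38951/45 ≈ 865.578.
Standard quotas: Zeta 4.2191, Gamma 4.6420, Theta 7.4043, Beta 10.5340, Delta 8.6127, Eta 5.8343, Epsilon 3.7536.
Lower quotas: Zeta 4, Gamma 4, Theta 7, Beta 10, Delta 8, Eta 5, Epsilon 3 (sum 41, leaving 4 seats).
Remainders in descending order: Eta 0.8343, Epsilon 0.7536, Gamma 0.6420, Delta 0.6127, Beta 0.5340, Theta 0.4043, Zeta 0.2191.
Largest remainders: Eta, Epsilon, Gamma, Delta receive the extra seats.

Zeta 4, Gamma 5, Theta 7, Beta 10, Delta 9, Eta 6, Epsilon 4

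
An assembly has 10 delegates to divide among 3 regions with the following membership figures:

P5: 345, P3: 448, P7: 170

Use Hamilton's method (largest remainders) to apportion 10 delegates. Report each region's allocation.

P5=3, P3=5, P7=2

Total 963; standard divisor 963/10 ≈ 96.3.
Standard quotas: P5 3.583, P3 4.652, P7 1.765.
Lower quotas: P5 3, P3 4, P7 1 (sum 8, leaving 2 seats).
Remainders in descending order: P7 0.765, P3 0.652, P5 0.583.
Largest remainders: P7, P3 receive the extra seats.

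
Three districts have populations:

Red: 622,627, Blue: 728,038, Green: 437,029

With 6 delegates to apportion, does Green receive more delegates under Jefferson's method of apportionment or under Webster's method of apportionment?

Jefferson: Red 2, Blue 3, Green 1.
Webster: Red 2, Blue 2, Green 2.
Green gets 1 under Jefferson and 2 under Webster.

Webster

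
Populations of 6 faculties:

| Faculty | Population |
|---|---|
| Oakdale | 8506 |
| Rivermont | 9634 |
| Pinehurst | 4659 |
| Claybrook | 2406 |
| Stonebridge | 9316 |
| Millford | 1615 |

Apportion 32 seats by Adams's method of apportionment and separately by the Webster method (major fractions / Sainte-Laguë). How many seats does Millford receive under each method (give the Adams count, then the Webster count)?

Adams: Oakdale 8, Rivermont 8, Pinehurst 4, Claybrook 2, Stonebridge 8, Millford 2.
Webster: Oakdale 8, Rivermont 9, Pinehurst 4, Claybrook 2, Stonebridge 8, Millford 1.
Millford gets 2 under Adams and 1 under Webster.

2 and 1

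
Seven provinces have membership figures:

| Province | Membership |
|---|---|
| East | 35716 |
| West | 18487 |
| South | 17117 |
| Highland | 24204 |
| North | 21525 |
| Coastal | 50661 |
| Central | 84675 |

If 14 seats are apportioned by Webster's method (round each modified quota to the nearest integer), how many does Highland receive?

Standard divisor 252385/14 ≈ 18027.5; standard quotas: East 1.981, West 1.025, South 0.949, Highland 1.343, North 1.194, Coastal 2.810, Central 4.697.
Rounding to the nearest integer gives East 2, West 1, South 1, Highland 1, North 1, Coastal 3, Central 5 — total 14, matching the house size, so no adjustment is needed.
Highland receives 1.

1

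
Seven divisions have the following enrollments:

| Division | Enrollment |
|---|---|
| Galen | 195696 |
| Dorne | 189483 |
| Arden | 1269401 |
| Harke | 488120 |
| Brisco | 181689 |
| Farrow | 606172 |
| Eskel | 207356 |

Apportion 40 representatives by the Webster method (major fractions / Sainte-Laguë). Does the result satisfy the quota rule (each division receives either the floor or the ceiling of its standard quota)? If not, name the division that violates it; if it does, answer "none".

Standard quotas: Galen 2.495, Dorne 2.415, Arden 16.181, Harke 6.222, Brisco 2.316, Farrow 7.727, Eskel 2.643.
Webster allocation: Galen 3, Dorne 2, Arden 16, Harke 6, Brisco 2, Farrow 8, Eskel 3.
Every allocation lies between the lower and upper quota.

none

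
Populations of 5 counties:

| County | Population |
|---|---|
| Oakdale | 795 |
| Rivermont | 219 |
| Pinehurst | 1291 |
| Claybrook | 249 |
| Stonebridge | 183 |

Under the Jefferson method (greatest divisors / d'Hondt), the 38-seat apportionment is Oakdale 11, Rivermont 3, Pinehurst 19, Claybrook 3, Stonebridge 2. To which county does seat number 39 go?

Priority for the next seat is population ÷ (current seats + 1).
Priorities: Oakdale 66.250, Rivermont 54.750, Pinehurst 64.550, Claybrook 62.250, Stonebridge 61.000.
Highest priority: Oakdale.

Oakdale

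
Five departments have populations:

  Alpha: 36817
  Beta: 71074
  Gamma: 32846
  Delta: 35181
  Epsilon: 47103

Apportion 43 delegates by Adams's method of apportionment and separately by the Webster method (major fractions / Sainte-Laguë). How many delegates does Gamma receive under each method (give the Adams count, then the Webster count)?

7 and 6

Adams: Alpha 7, Beta 13, Gamma 7, Delta 7, Epsilon 9.
Webster: Alpha 7, Beta 14, Gamma 6, Delta 7, Epsilon 9.
Gamma gets 7 under Adams and 6 under Webster.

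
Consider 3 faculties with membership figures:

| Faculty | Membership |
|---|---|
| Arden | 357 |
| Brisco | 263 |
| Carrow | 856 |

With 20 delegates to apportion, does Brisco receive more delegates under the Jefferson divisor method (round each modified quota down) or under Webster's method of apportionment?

Jefferson: Arden 5, Brisco 3, Carrow 12.
Webster: Arden 5, Brisco 4, Carrow 11.
Brisco gets 3 under Jefferson and 4 under Webster.

Webster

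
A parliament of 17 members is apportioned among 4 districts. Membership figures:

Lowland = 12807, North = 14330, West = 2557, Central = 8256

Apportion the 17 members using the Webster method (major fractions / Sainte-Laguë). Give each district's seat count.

Lowland 6, North 6, West 1, Central 4

Standard divisor 37950/17 ≈ 2232.353; standard quotas: Lowland 5.737, North 6.419, West 1.145, Central 3.698.
Rounding to the nearest integer gives Lowland 6, North 6, West 1, Central 4 — total 17, matching the house size, so no adjustment is needed.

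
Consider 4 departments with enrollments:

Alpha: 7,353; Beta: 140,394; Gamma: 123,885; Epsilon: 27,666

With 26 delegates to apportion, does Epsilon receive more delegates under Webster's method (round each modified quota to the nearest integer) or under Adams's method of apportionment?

Adams

Webster: Alpha 1, Beta 12, Gamma 11, Epsilon 2.
Adams: Alpha 1, Beta 12, Gamma 10, Epsilon 3.
Epsilon gets 2 under Webster and 3 under Adams.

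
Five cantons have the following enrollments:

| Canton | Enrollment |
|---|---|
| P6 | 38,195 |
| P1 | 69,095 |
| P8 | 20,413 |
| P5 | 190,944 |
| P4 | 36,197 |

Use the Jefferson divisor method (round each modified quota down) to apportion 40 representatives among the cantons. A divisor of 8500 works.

P6: 4; P1: 8; P8: 2; P5: 22; P4: 4

With modified divisor 8500: modified quotas P6 4.494, P1 8.129, P8 2.402, P5 22.464, P4 4.258.
Rounding down: P6 4, P1 8, P8 2, P5 22, P4 4 (total 40).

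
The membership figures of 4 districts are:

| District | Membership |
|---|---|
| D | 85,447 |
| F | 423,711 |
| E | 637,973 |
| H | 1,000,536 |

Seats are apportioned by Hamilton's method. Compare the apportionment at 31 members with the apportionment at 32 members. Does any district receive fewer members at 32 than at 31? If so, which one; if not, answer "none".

none

At 31 seats: D 1, F 6, E 9, H 15.
At 32 seats: D 1, F 6, E 10, H 15.
No district's allocation decreased.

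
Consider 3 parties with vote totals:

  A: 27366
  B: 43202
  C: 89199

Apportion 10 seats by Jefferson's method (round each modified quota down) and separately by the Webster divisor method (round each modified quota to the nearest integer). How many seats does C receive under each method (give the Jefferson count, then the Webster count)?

Jefferson: A 1, B 3, C 6.
Webster: A 2, B 3, C 5.
C gets 6 under Jefferson and 5 under Webster.

6 and 5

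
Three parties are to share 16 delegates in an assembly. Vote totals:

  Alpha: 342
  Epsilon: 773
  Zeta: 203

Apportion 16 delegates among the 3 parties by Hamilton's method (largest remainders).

The standard divisor is 1318/16 ≈ 82.375.
Standard quotas: Alpha 4.152, Epsilon 9.384, Zeta 2.464.
Lower quotas: Alpha 4, Epsilon 9, Zeta 2 (sum 15, leaving 1 seat).
Remainders in descending order: Zeta 0.464, Epsilon 0.384, Alpha 0.152.
Largest remainder: Zeta receives the extra seat.

Alpha=4, Epsilon=9, Zeta=3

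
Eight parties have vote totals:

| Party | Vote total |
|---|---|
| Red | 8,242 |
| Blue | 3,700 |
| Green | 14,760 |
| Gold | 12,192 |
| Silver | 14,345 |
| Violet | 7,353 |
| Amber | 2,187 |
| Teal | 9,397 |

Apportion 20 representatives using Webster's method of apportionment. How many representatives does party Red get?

Standard divisor 72176/20 ≈ 3608.8; standard quotas: Red 2.284, Blue 1.025, Green 4.090, Gold 3.378, Silver 3.975, Violet 2.038, Amber 0.606, Teal 2.604.
Rounding to the nearest integer gives Red 2, Blue 1, Green 4, Gold 3, Silver 4, Violet 2, Amber 1, Teal 3 — total 20, matching the house size, so no adjustment is needed.
Red receives 2.

2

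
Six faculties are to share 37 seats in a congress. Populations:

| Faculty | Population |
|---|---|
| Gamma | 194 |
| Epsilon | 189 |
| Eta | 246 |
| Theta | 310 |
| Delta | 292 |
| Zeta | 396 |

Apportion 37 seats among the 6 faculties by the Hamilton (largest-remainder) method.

The standard divisor is 1627/37 ≈ 43.973.
Standard quotas: Gamma 4.412, Epsilon 4.298, Eta 5.594, Theta 7.050, Delta 6.640, Zeta 9.006.
Lower quotas: Gamma 4, Epsilon 4, Eta 5, Theta 7, Delta 6, Zeta 9 (sum 35, leaving 2 seats).
Remainders in descending order: Delta 0.640, Eta 0.594, Gamma 0.412, Epsilon 0.298, Theta 0.050, Zeta 0.006.
Largest remainders: Delta, Eta receive the extra seats.

Gamma 4, Epsilon 4, Eta 6, Theta 7, Delta 7, Zeta 9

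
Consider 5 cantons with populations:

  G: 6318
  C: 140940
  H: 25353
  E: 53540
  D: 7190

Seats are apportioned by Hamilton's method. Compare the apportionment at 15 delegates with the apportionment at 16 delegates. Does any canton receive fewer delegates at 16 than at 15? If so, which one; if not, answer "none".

At 15 seats: G 0, C 9, H 2, E 3, D 1.
At 16 seats: G 0, C 10, H 2, E 4, D 0.
D drops from 1 to 0.

D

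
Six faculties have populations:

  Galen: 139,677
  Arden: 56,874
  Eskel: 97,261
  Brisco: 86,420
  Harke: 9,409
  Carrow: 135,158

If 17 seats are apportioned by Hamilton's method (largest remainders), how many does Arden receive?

2

Standard divisor: 524799 ÷ 17 ≈ 30870.529.
Standard quotas: Galen 4.5246, Arden 1.8423, Eskel 3.1506, Brisco 2.7994, Harke 0.3048, Carrow 4.3782.
Lower quotas: Galen 4, Arden 1, Eskel 3, Brisco 2, Harke 0, Carrow 4 (sum 14, leaving 3 seats).
Remainders in descending order: Arden 0.8423, Brisco 0.7994, Galen 0.5246, Carrow 0.3782, Harke 0.3048, Eskel 0.1506.
The surplus seats go to Arden, Brisco, Galen.
Arden receives 2.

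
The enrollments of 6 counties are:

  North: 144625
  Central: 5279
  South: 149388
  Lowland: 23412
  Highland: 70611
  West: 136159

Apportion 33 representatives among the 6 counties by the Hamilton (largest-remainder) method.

Total 529474; standard divisor 529474/33 ≈ 16044.667.
Standard quotas: North 9.0139, Central 0.3290, South 9.3108, Lowland 1.4592, Highland 4.4009, West 8.4862.
Lower quotas: North 9, Central 0, South 9, Lowland 1, Highland 4, West 8 (sum 31, leaving 2 seats).
Remainders in descending order: West 0.4862, Lowland 0.4592, Highland 0.4009, Central 0.3290, South 0.3108, North 0.0139.
Largest remainders: West, Lowland receive the extra seats.

North=9, Central=0, South=9, Lowland=2, Highland=4, West=9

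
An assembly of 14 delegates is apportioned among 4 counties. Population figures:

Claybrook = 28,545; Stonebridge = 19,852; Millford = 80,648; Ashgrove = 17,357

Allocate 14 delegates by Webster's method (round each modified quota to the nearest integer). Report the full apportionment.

Standard divisor 146402/14 ≈ 10457.286; standard quotas: Claybrook 2.730, Stonebridge 1.898, Millford 7.712, Ashgrove 1.660.
Rounding to the nearest integer gives 3, 2, 8, 2 = 15 seats, so the divisor must be adjusted.
With modified divisor 11100: modified quotas Claybrook 2.572, Stonebridge 1.788, Millford 7.266, Ashgrove 1.564.
Rounding to the nearest integer: Claybrook 3, Stonebridge 2, Millford 7, Ashgrove 2 (total 14).

Claybrook 3; Stonebridge 2; Millford 7; Ashgrove 2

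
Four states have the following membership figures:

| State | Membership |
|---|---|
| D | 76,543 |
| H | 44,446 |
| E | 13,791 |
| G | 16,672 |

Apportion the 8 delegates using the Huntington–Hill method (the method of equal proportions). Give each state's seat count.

With divisor 20121: modified quotas D 3.804, H 2.209, E 0.685, G 0.829.
Geometric-mean thresholds: D √(3·4)=3.464, H √(2·3)=2.449, E (min 1), G (min 1).
Each quota rounded against its threshold gives D 4, H 2, E 1, G 1 (total 8).

D: 4, H: 2, E: 1, G: 1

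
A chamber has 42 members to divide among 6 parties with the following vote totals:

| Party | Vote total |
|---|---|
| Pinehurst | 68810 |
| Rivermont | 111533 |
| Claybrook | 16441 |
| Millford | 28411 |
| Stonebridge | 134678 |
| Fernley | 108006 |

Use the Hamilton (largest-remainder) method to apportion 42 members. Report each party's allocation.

Total 467879; standard divisor 467879/42 ≈ 11139.976.
Standard quotas: Pinehurst 6.1769, Rivermont 10.0120, Claybrook 1.4759, Millford 2.5504, Stonebridge 12.0896, Fernley 9.6954.
Lower quotas: Pinehurst 6, Rivermont 10, Claybrook 1, Millford 2, Stonebridge 12, Fernley 9 (sum 40, leaving 2 seats).
Remainders in descending order: Fernley 0.6954, Millford 0.5504, Claybrook 0.4759, Pinehurst 0.1769, Stonebridge 0.0896, Rivermont 0.0120.
Largest remainders: Fernley, Millford receive the extra seats.

Pinehurst 6, Rivermont 10, Claybrook 1, Millford 3, Stonebridge 12, Fernley 10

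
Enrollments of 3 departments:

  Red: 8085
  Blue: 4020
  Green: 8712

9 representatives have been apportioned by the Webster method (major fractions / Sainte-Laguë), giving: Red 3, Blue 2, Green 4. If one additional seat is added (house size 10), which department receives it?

Priority for the next seat is population ÷ (current seats + 0.5).
Priorities: Red 2310.000, Blue 1608.000, Green 1936.000.
Highest priority: Red.

Red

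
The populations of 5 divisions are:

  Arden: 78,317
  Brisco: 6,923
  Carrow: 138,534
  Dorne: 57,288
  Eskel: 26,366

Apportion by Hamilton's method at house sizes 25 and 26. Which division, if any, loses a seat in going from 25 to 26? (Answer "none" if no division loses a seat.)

Brisco

At 25 seats: Arden 6, Brisco 1, Carrow 11, Dorne 5, Eskel 2.
At 26 seats: Arden 7, Brisco 0, Carrow 12, Dorne 5, Eskel 2.
Brisco drops from 1 to 0.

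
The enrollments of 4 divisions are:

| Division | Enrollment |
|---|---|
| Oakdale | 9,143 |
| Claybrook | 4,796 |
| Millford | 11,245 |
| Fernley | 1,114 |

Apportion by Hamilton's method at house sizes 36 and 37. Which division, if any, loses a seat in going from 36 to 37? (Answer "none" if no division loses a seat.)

Fernley

At 36 seats: Oakdale 12, Claybrook 7, Millford 15, Fernley 2.
At 37 seats: Oakdale 13, Claybrook 7, Millford 16, Fernley 1.
Fernley drops from 2 to 1.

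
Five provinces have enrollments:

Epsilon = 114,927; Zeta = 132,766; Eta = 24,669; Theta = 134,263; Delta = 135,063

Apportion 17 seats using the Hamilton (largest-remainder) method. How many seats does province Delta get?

4

The standard divisor is 541688/17 = 31864.
Standard quotas: Epsilon 3.6068, Zeta 4.1666, Eta 0.7742, Theta 4.2136, Delta 4.2387.
Lower quotas: Epsilon 3, Zeta 4, Eta 0, Theta 4, Delta 4 (sum 15, leaving 2 seats).
Remainders in descending order: Eta 0.7742, Epsilon 0.6068, Delta 0.2387, Theta 0.2136, Zeta 0.1666.
Largest remainders: Eta, Epsilon receive the extra seats.
Delta receives 4.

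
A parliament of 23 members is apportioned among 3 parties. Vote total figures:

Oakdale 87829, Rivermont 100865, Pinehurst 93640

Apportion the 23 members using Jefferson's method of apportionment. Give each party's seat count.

Oakdale=7, Rivermont=8, Pinehurst=8

Standard divisor 282334/23 ≈ 12275.391; standard quotas: Oakdale 7.155, Rivermont 8.217, Pinehurst 7.628.
Rounding down gives 7, 8, 7 = 22 seats, so the divisor must be adjusted.
With modified divisor 11500: modified quotas Oakdale 7.637, Rivermont 8.771, Pinehurst 8.143.
Rounding down: Oakdale 7, Rivermont 8, Pinehurst 8 (total 23).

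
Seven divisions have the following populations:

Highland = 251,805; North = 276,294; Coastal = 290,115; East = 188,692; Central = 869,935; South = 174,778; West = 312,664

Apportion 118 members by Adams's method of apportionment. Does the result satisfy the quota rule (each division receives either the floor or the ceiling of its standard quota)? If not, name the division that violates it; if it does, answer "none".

Standard quotas: Highland 12.567, North 13.790, Coastal 14.479, East 9.418, Central 43.418, South 8.723, West 15.605.
Adams allocation: Highland 13, North 14, Coastal 14, East 10, Central 42, South 9, West 16.
Central has quota 43.418 (lower 43, upper 44) but receives 42 — outside the quota interval.

Central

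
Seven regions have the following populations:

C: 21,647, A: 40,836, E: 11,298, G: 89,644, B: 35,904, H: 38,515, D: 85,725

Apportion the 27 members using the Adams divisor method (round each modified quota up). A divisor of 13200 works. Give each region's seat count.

With modified divisor 13200: modified quotas C 1.640, A 3.094, E 0.856, G 6.791, B 2.720, H 2.918, D 6.494.
Rounding up: C 2, A 4, E 1, G 7, B 3, H 3, D 7 (total 27).

C 2; A 4; E 1; G 7; B 3; H 3; D 7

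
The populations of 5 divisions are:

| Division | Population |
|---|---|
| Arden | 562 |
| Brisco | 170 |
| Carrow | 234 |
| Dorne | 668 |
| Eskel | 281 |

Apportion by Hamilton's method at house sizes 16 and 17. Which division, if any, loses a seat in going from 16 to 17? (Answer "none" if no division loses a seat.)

none

At 16 seats: Arden 5, Brisco 1, Carrow 2, Dorne 6, Eskel 2.
At 17 seats: Arden 5, Brisco 2, Carrow 2, Dorne 6, Eskel 2.
No division's allocation decreased.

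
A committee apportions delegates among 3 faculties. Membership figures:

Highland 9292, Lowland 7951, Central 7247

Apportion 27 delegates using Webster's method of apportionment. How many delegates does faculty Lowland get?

9

Standard divisor 24490/27 ≈ 907.037; standard quotas: Highland 10.244, Lowland 8.766, Central 7.990.
Rounding to the nearest integer gives Highland 10, Lowland 9, Central 8 — total 27, matching the house size, so no adjustment is needed.
Lowland receives 9.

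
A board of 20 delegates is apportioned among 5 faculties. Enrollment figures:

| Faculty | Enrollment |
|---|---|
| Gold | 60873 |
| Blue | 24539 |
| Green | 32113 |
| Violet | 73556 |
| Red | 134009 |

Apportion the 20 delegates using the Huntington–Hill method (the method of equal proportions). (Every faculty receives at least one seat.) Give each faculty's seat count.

Gold: 4, Blue: 2, Green: 2, Violet: 4, Red: 8

With divisor 16900: modified quotas Gold 3.602, Blue 1.452, Green 1.900, Violet 4.352, Red 7.930.
Geometric-mean thresholds: Gold √(3·4)=3.464, Blue √(1·2)=1.414, Green √(1·2)=1.414, Violet √(4·5)=4.472, Red √(7·8)=7.483.
Each quota rounded against its threshold gives Gold 4, Blue 2, Green 2, Violet 4, Red 8 (total 20).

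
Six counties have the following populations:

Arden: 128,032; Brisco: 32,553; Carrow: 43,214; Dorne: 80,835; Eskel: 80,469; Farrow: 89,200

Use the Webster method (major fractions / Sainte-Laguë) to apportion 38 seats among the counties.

Arden=10, Brisco=3, Carrow=4, Dorne=7, Eskel=7, Farrow=7

Standard divisor 454303/38 ≈ 11955.342; standard quotas: Arden 10.709, Brisco 2.723, Carrow 3.615, Dorne 6.761, Eskel 6.731, Farrow 7.461.
Rounding to the nearest integer gives 11, 3, 4, 7, 7, 7 = 39 seats, so the divisor must be adjusted.
With modified divisor 12270: modified quotas Arden 10.435, Brisco 2.653, Carrow 3.522, Dorne 6.588, Eskel 6.558, Farrow 7.270.
Rounding to the nearest integer: Arden 10, Brisco 3, Carrow 4, Dorne 7, Eskel 7, Farrow 7 (total 38).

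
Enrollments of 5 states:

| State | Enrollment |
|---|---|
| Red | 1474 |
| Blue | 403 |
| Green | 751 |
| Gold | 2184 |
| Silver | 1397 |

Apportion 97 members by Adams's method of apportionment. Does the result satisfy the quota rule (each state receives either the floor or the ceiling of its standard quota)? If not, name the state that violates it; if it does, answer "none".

Gold

Standard quotas: Red 23.028, Blue 6.296, Green 11.732, Gold 34.120, Silver 21.825.
Adams allocation: Red 23, Blue 7, Green 12, Gold 33, Silver 22.
Gold has quota 34.120 (lower 34, upper 35) but receives 33 — outside the quota interval.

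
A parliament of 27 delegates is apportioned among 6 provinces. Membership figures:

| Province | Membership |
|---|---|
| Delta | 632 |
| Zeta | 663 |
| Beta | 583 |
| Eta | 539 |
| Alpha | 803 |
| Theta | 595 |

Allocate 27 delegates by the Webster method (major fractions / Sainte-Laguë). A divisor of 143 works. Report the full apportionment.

Delta: 4, Zeta: 5, Beta: 4, Eta: 4, Alpha: 6, Theta: 4

With modified divisor 143: modified quotas Delta 4.420, Zeta 4.636, Beta 4.077, Eta 3.769, Alpha 5.615, Theta 4.161.
Rounding to the nearest integer: Delta 4, Zeta 5, Beta 4, Eta 4, Alpha 6, Theta 4 (total 27).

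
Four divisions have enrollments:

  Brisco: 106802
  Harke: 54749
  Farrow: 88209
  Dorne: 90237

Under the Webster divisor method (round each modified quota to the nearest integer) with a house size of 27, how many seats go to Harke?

4

Standard divisor 339997/27 ≈ 12592.481; standard quotas: Brisco 8.481, Harke 4.348, Farrow 7.005, Dorne 7.166.
Rounding to the nearest integer gives 8, 4, 7, 7 = 26 seats, so the divisor must be adjusted.
With modified divisor 12400: modified quotas Brisco 8.613, Harke 4.415, Farrow 7.114, Dorne 7.277.
Rounding to the nearest integer: Brisco 9, Harke 4, Farrow 7, Dorne 7 (total 27).
Harke receives 4.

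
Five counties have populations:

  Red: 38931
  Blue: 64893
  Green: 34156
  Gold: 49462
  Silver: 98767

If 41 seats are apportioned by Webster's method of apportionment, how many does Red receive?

Standard divisor 286209/41 ≈ 6980.707; standard quotas: Red 5.577, Blue 9.296, Green 4.893, Gold 7.086, Silver 14.149.
Rounding to the nearest integer gives Red 6, Blue 9, Green 5, Gold 7, Silver 14 — total 41, matching the house size, so no adjustment is needed.
Red receives 6.

6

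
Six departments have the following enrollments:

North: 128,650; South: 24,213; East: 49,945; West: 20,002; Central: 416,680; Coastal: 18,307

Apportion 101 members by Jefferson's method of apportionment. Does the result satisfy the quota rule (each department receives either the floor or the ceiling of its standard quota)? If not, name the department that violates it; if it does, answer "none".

Central

Standard quotas: North 19.753, South 3.718, East 7.669, West 3.071, Central 63.978, Coastal 2.811.
Jefferson allocation: North 20, South 3, East 7, West 3, Central 66, Coastal 2.
Central has quota 63.978 (lower 63, upper 64) but receives 66 — outside the quota interval.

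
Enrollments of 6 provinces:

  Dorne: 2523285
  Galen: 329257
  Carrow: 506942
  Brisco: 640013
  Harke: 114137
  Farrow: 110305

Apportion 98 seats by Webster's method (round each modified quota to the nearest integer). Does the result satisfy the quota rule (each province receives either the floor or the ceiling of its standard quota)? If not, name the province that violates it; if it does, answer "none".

Standard quotas: Dorne 58.543, Galen 7.639, Carrow 11.762, Brisco 14.849, Harke 2.648, Farrow 2.559.
Webster allocation: Dorne 57, Galen 8, Carrow 12, Brisco 15, Harke 3, Farrow 3.
Dorne has quota 58.543 (lower 58, upper 59) but receives 57 — outside the quota interval.

Dorne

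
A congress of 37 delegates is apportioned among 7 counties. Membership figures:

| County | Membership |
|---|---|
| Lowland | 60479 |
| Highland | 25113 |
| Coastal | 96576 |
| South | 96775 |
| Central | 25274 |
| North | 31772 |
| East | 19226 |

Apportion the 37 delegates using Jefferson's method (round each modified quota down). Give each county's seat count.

Lowland=6, Highland=2, Coastal=11, South=11, Central=2, North=3, East=2

Standard divisor 355215/37 ≈ 9600.405; standard quotas: Lowland 6.300, Highland 2.616, Coastal 10.060, South 10.080, Central 2.633, North 3.309, East 2.003.
Rounding down gives 6, 2, 10, 10, 2, 3, 2 = 35 seats, so the divisor must be adjusted.
With modified divisor 8700: modified quotas Lowland 6.952, Highland 2.887, Coastal 11.101, South 11.124, Central 2.905, North 3.652, East 2.210.
Rounding down: Lowland 6, Highland 2, Coastal 11, South 11, Central 2, North 3, East 2 (total 37).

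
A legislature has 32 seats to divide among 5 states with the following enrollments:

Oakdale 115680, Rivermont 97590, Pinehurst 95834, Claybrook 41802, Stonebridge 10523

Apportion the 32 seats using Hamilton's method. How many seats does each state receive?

Oakdale: 10, Rivermont: 9, Pinehurst: 8, Claybrook: 4, Stonebridge: 1

Total 361429; standard divisor 361429/32 ≈ 11294.656.
Standard quotas: Oakdale 10.2420, Rivermont 8.6404, Pinehurst 8.4849, Claybrook 3.7010, Stonebridge 0.9317.
Lower quotas: Oakdale 10, Rivermont 8, Pinehurst 8, Claybrook 3, Stonebridge 0 (sum 29, leaving 3 seats).
Remainders in descending order: Stonebridge 0.9317, Claybrook 0.7010, Rivermont 0.6404, Pinehurst 0.4849, Oakdale 0.2420.
The surplus seats go to Stonebridge, Claybrook, Rivermont.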